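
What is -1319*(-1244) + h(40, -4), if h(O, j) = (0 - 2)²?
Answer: 1640840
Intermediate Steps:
h(O, j) = 4 (h(O, j) = (-2)² = 4)
-1319*(-1244) + h(40, -4) = -1319*(-1244) + 4 = 1640836 + 4 = 1640840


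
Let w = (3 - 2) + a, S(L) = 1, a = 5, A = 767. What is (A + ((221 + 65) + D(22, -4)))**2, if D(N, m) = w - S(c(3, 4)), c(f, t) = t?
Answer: 1119364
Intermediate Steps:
w = 6 (w = (3 - 2) + 5 = 1 + 5 = 6)
D(N, m) = 5 (D(N, m) = 6 - 1*1 = 6 - 1 = 5)
(A + ((221 + 65) + D(22, -4)))**2 = (767 + ((221 + 65) + 5))**2 = (767 + (286 + 5))**2 = (767 + 291)**2 = 1058**2 = 1119364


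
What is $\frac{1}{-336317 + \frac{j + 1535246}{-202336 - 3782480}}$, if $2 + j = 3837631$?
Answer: $- \frac{3984816}{1340166735547} \approx -2.9734 \cdot 10^{-6}$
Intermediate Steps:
$j = 3837629$ ($j = -2 + 3837631 = 3837629$)
$\frac{1}{-336317 + \frac{j + 1535246}{-202336 - 3782480}} = \frac{1}{-336317 + \frac{3837629 + 1535246}{-202336 - 3782480}} = \frac{1}{-336317 + \frac{5372875}{-3984816}} = \frac{1}{-336317 + 5372875 \left(- \frac{1}{3984816}\right)} = \frac{1}{-336317 - \frac{5372875}{3984816}} = \frac{1}{- \frac{1340166735547}{3984816}} = - \frac{3984816}{1340166735547}$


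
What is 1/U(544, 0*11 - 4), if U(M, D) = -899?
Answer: -1/899 ≈ -0.0011123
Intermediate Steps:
1/U(544, 0*11 - 4) = 1/(-899) = -1/899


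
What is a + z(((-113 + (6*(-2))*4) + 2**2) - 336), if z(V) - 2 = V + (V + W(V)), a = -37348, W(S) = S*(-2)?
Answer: -37346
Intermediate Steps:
W(S) = -2*S
z(V) = 2 (z(V) = 2 + (V + (V - 2*V)) = 2 + (V - V) = 2 + 0 = 2)
a + z(((-113 + (6*(-2))*4) + 2**2) - 336) = -37348 + 2 = -37346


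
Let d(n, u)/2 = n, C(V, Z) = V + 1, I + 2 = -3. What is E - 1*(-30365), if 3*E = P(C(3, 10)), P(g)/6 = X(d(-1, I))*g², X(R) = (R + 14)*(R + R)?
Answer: 28829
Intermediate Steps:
I = -5 (I = -2 - 3 = -5)
C(V, Z) = 1 + V
d(n, u) = 2*n
X(R) = 2*R*(14 + R) (X(R) = (14 + R)*(2*R) = 2*R*(14 + R))
P(g) = -288*g² (P(g) = 6*((2*(2*(-1))*(14 + 2*(-1)))*g²) = 6*((2*(-2)*(14 - 2))*g²) = 6*((2*(-2)*12)*g²) = 6*(-48*g²) = -288*g²)
E = -1536 (E = (-288*(1 + 3)²)/3 = (-288*4²)/3 = (-288*16)/3 = (⅓)*(-4608) = -1536)
E - 1*(-30365) = -1536 - 1*(-30365) = -1536 + 30365 = 28829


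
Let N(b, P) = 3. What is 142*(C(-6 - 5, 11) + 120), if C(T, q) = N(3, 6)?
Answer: 17466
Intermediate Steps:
C(T, q) = 3
142*(C(-6 - 5, 11) + 120) = 142*(3 + 120) = 142*123 = 17466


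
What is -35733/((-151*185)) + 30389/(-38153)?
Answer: 514404434/1065804055 ≈ 0.48264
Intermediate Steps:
-35733/((-151*185)) + 30389/(-38153) = -35733/(-27935) + 30389*(-1/38153) = -35733*(-1/27935) - 30389/38153 = 35733/27935 - 30389/38153 = 514404434/1065804055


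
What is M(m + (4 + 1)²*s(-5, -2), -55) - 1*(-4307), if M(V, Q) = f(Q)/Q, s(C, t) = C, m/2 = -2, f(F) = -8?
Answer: 236893/55 ≈ 4307.1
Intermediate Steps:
m = -4 (m = 2*(-2) = -4)
M(V, Q) = -8/Q
M(m + (4 + 1)²*s(-5, -2), -55) - 1*(-4307) = -8/(-55) - 1*(-4307) = -8*(-1/55) + 4307 = 8/55 + 4307 = 236893/55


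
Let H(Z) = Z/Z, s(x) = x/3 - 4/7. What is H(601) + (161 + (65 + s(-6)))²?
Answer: 2446145/49 ≈ 49921.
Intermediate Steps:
s(x) = -4/7 + x/3 (s(x) = x*(⅓) - 4*⅐ = x/3 - 4/7 = -4/7 + x/3)
H(Z) = 1
H(601) + (161 + (65 + s(-6)))² = 1 + (161 + (65 + (-4/7 + (⅓)*(-6))))² = 1 + (161 + (65 + (-4/7 - 2)))² = 1 + (161 + (65 - 18/7))² = 1 + (161 + 437/7)² = 1 + (1564/7)² = 1 + 2446096/49 = 2446145/49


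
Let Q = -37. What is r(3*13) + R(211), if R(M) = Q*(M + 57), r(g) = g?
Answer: -9877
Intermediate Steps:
R(M) = -2109 - 37*M (R(M) = -37*(M + 57) = -37*(57 + M) = -2109 - 37*M)
r(3*13) + R(211) = 3*13 + (-2109 - 37*211) = 39 + (-2109 - 7807) = 39 - 9916 = -9877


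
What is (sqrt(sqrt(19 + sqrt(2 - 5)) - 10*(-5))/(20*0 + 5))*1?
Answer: sqrt(50 + sqrt(19 + I*sqrt(3)))/5 ≈ 1.4746 + 0.0026918*I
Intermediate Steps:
(sqrt(sqrt(19 + sqrt(2 - 5)) - 10*(-5))/(20*0 + 5))*1 = (sqrt(sqrt(19 + sqrt(-3)) + 50)/(0 + 5))*1 = (sqrt(sqrt(19 + I*sqrt(3)) + 50)/5)*1 = (sqrt(50 + sqrt(19 + I*sqrt(3)))*(1/5))*1 = (sqrt(50 + sqrt(19 + I*sqrt(3)))/5)*1 = sqrt(50 + sqrt(19 + I*sqrt(3)))/5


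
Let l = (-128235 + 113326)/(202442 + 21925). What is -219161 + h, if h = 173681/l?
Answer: -42235756276/14909 ≈ -2.8329e+6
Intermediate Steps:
l = -14909/224367 ≈ -0.066449
h = -38968284927/14909 (h = 173681/(-14909/224367) = 173681*(-224367/14909) = -38968284927/14909 ≈ -2.6137e+6)
-219161 + h = -219161 - 38968284927/14909 = -42235756276/14909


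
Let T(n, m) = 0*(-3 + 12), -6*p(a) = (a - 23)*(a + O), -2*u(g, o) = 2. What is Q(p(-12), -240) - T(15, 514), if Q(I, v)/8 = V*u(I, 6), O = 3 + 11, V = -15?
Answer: 120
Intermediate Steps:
u(g, o) = -1 (u(g, o) = -½*2 = -1)
O = 14
p(a) = -(-23 + a)*(14 + a)/6 (p(a) = -(a - 23)*(a + 14)/6 = -(-23 + a)*(14 + a)/6)
Q(I, v) = 120 (Q(I, v) = 8*(-15*(-1)) = 8*15 = 120)
T(n, m) = 0 (T(n, m) = 0*9 = 0)
Q(p(-12), -240) - T(15, 514) = 120 - 1*0 = 120 + 0 = 120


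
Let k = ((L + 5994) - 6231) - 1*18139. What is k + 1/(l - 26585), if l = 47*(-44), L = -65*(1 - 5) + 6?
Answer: -518905831/28653 ≈ -18110.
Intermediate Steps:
L = 266 (L = -65*(-4) + 6 = -13*(-20) + 6 = 260 + 6 = 266)
l = -2068
k = -18110 (k = ((266 + 5994) - 6231) - 1*18139 = (6260 - 6231) - 18139 = 29 - 18139 = -18110)
k + 1/(l - 26585) = -18110 + 1/(-2068 - 26585) = -18110 + 1/(-28653) = -18110 - 1/28653 = -518905831/28653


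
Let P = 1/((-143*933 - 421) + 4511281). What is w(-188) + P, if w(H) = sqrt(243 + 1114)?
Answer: 1/4377441 + sqrt(1357) ≈ 36.837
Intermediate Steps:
w(H) = sqrt(1357)
P = 1/4377441 (P = 1/((-133419 - 421) + 4511281) = 1/(-133840 + 4511281) = 1/4377441 ≈ 2.2844e-7)
w(-188) + P = sqrt(1357) + 1/4377441 = 1/4377441 + sqrt(1357)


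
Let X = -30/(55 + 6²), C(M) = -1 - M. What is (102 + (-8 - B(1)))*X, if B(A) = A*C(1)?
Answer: -2880/91 ≈ -31.648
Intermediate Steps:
B(A) = -2*A (B(A) = A*(-1 - 1*1) = A*(-1 - 1) = A*(-2) = -2*A)
X = -30/91 (X = -30/(55 + 36) = -30/91 ≈ -0.32967)
(102 + (-8 - B(1)))*X = (102 + (-8 - (-2)))*(-30/91) = (102 + (-8 - 1*(-2)))*(-30/91) = (102 + (-8 + 2))*(-30/91) = (102 - 6)*(-30/91) = 96*(-30/91) = -2880/91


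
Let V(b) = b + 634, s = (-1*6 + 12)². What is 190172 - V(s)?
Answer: 189502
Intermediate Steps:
s = 36 (s = (-6 + 12)² = 6² = 36)
V(b) = 634 + b
190172 - V(s) = 190172 - (634 + 36) = 190172 - 1*670 = 190172 - 670 = 189502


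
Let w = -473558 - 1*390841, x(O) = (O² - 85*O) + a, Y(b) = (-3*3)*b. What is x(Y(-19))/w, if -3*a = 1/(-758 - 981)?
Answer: -76721203/4509569583 ≈ -0.017013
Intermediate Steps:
Y(b) = -9*b
a = 1/5217 (a = -1/(3*(-758 - 981)) = -⅓/(-1739) = -⅓*(-1/1739) = 1/5217 ≈ 0.00019168)
x(O) = 1/5217 + O² - 85*O (x(O) = (O² - 85*O) + 1/5217 = 1/5217 + O² - 85*O)
w = -864399 (w = -473558 - 390841 = -864399)
x(Y(-19))/w = (1/5217 + (-9*(-19))² - (-765)*(-19))/(-864399) = (1/5217 + 171² - 85*171)*(-1/864399) = (1/5217 + 29241 - 14535)*(-1/864399) = (76721203/5217)*(-1/864399) = -76721203/4509569583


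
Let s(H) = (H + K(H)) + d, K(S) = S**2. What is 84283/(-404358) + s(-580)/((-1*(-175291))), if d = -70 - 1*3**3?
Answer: 120978229481/70880318178 ≈ 1.7068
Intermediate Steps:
d = -97 (d = -70 - 1*27 = -70 - 27 = -97)
s(H) = -97 + H + H**2 (s(H) = (H + H**2) - 97 = -97 + H + H**2)
84283/(-404358) + s(-580)/((-1*(-175291))) = 84283/(-404358) + (-97 - 580 + (-580)**2)/((-1*(-175291))) = 84283*(-1/404358) + (-97 - 580 + 336400)/175291 = -84283/404358 + 335723*(1/175291) = -84283/404358 + 335723/175291 = 120978229481/70880318178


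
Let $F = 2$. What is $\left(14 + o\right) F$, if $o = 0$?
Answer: $28$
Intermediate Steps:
$\left(14 + o\right) F = \left(14 + 0\right) 2 = 14 \cdot 2 = 28$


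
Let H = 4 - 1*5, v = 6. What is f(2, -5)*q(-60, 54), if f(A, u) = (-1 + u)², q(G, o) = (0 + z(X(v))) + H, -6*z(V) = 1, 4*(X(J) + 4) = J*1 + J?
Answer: -42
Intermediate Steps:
X(J) = -4 + J/2 (X(J) = -4 + (J*1 + J)/4 = -4 + (J + J)/4 = -4 + (2*J)/4 = -4 + J/2)
z(V) = -⅙ (z(V) = -⅙*1 = -⅙)
H = -1 (H = 4 - 5 = -1)
q(G, o) = -7/6 (q(G, o) = (0 - ⅙) - 1 = -⅙ - 1 = -7/6)
f(2, -5)*q(-60, 54) = (-1 - 5)²*(-7/6) = (-6)²*(-7/6) = 36*(-7/6) = -42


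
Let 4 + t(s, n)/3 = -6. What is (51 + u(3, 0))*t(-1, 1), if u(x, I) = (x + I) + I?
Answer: -1620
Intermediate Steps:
t(s, n) = -30 (t(s, n) = -12 + 3*(-6) = -12 - 18 = -30)
u(x, I) = x + 2*I (u(x, I) = (I + x) + I = x + 2*I)
(51 + u(3, 0))*t(-1, 1) = (51 + (3 + 2*0))*(-30) = (51 + (3 + 0))*(-30) = (51 + 3)*(-30) = 54*(-30) = -1620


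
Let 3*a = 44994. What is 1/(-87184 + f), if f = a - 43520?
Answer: -1/115706 ≈ -8.6426e-6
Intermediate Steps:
a = 14998 (a = (⅓)*44994 = 14998)
f = -28522 (f = 14998 - 43520 = -28522)
1/(-87184 + f) = 1/(-87184 - 28522) = 1/(-115706) = -1/115706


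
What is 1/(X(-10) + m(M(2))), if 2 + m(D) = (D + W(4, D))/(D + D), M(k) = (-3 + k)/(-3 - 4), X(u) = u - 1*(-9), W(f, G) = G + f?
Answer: 1/12 ≈ 0.083333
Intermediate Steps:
X(u) = 9 + u (X(u) = u + 9 = 9 + u)
M(k) = 3/7 - k/7 (M(k) = (-3 + k)/(-7) = (-3 + k)*(-⅐) = 3/7 - k/7)
m(D) = -2 + (4 + 2*D)/(2*D) (m(D) = -2 + (D + (D + 4))/(D + D) = -2 + (D + (4 + D))/((2*D)) = -2 + (4 + 2*D)*(1/(2*D)) = -2 + (4 + 2*D)/(2*D))
1/(X(-10) + m(M(2))) = 1/((9 - 10) + (2 - (3/7 - ⅐*2))/(3/7 - ⅐*2)) = 1/(-1 + (2 - (3/7 - 2/7))/(3/7 - 2/7)) = 1/(-1 + (2 - 1*⅐)/(⅐)) = 1/(-1 + 7*(2 - ⅐)) = 1/(-1 + 7*(13/7)) = 1/(-1 + 13) = 1/12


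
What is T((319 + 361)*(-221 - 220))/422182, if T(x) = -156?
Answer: -78/211091 ≈ -0.00036951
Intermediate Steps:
T((319 + 361)*(-221 - 220))/422182 = -156/422182 = -156*1/422182 = -78/211091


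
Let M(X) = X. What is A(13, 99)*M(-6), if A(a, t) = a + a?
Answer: -156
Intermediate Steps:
A(a, t) = 2*a
A(13, 99)*M(-6) = (2*13)*(-6) = 26*(-6) = -156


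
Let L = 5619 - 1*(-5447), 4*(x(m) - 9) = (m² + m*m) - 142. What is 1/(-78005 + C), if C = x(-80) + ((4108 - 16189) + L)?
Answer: -2/151693 ≈ -1.3185e-5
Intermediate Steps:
x(m) = -53/2 + m²/2 (x(m) = 9 + ((m² + m*m) - 142)/4 = 9 + ((m² + m²) - 142)/4 = 9 + (2*m² - 142)/4 = 9 + (-142 + 2*m²)/4 = 9 + (-71/2 + m²/2) = -53/2 + m²/2)
L = 11066 (L = 5619 + 5447 = 11066)
C = 4317/2 (C = (-53/2 + (½)*(-80)²) + ((4108 - 16189) + 11066) = (-53/2 + (½)*6400) + (-12081 + 11066) = (-53/2 + 3200) - 1015 = 6347/2 - 1015 = 4317/2 ≈ 2158.5)
1/(-78005 + C) = 1/(-78005 + 4317/2) = 1/(-151693/2) = -2/151693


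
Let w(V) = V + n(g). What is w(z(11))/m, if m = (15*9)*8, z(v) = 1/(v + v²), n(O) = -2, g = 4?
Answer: -263/142560 ≈ -0.0018448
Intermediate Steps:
m = 1080 (m = 135*8 = 1080)
w(V) = -2 + V (w(V) = V - 2 = -2 + V)
w(z(11))/m = (-2 + 1/(11*(1 + 11)))/1080 = (-2 + (1/11)/12)*(1/1080) = (-2 + (1/11)*(1/12))*(1/1080) = (-2 + 1/132)*(1/1080) = -263/132*1/1080 = -263/142560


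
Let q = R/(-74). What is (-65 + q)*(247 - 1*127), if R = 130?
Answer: -296400/37 ≈ -8010.8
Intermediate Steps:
q = -65/37 (q = 130/(-74) = 130*(-1/74) = -65/37 ≈ -1.7568)
(-65 + q)*(247 - 1*127) = (-65 - 65/37)*(247 - 1*127) = -2470*(247 - 127)/37 = -2470/37*120 = -296400/37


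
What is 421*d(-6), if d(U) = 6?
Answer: 2526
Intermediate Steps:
421*d(-6) = 421*6 = 2526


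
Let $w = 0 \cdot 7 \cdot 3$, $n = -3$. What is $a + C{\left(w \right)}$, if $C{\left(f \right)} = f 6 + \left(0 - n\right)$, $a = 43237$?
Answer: $43240$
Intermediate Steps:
$w = 0$ ($w = 0 \cdot 3 = 0$)
$C{\left(f \right)} = 3 + 6 f$ ($C{\left(f \right)} = f 6 + \left(0 - -3\right) = 6 f + \left(0 + 3\right) = 6 f + 3 = 3 + 6 f$)
$a + C{\left(w \right)} = 43237 + \left(3 + 6 \cdot 0\right) = 43237 + \left(3 + 0\right) = 43237 + 3 = 43240$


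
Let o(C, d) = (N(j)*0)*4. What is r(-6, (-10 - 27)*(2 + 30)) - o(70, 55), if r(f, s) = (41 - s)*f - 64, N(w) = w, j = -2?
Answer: -7414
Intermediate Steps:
o(C, d) = 0 (o(C, d) = -2*0*4 = 0*4 = 0)
r(f, s) = -64 + f*(41 - s) (r(f, s) = f*(41 - s) - 64 = -64 + f*(41 - s))
r(-6, (-10 - 27)*(2 + 30)) - o(70, 55) = (-64 + 41*(-6) - 1*(-6)*(-10 - 27)*(2 + 30)) - 1*0 = (-64 - 246 - 1*(-6)*(-37*32)) + 0 = (-64 - 246 - 1*(-6)*(-1184)) + 0 = (-64 - 246 - 7104) + 0 = -7414 + 0 = -7414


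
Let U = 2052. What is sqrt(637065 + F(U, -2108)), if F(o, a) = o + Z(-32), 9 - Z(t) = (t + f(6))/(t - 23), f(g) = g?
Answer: 4*sqrt(120834670)/55 ≈ 799.45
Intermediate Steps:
Z(t) = 9 - (6 + t)/(-23 + t) (Z(t) = 9 - (t + 6)/(t - 23) = 9 - (6 + t)/(-23 + t))
F(o, a) = 469/55 + o (F(o, a) = o + (-213 + 8*(-32))/(-23 - 32) = o + (-213 - 256)/(-55) = o - 1/55*(-469) = o + 469/55 = 469/55 + o)
sqrt(637065 + F(U, -2108)) = sqrt(637065 + (469/55 + 2052)) = sqrt(637065 + 113329/55) = sqrt(35151904/55) = 4*sqrt(120834670)/55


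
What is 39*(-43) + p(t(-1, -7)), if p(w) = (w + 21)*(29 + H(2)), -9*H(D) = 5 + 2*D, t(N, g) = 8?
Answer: -865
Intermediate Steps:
H(D) = -5/9 - 2*D/9 (H(D) = -(5 + 2*D)/9 = -5/9 - 2*D/9)
p(w) = 588 + 28*w (p(w) = (w + 21)*(29 + (-5/9 - 2/9*2)) = (21 + w)*(29 + (-5/9 - 4/9)) = (21 + w)*(29 - 1) = (21 + w)*28 = 588 + 28*w)
39*(-43) + p(t(-1, -7)) = 39*(-43) + (588 + 28*8) = -1677 + (588 + 224) = -1677 + 812 = -865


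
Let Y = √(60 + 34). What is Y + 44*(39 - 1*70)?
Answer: -1364 + √94 ≈ -1354.3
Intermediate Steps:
Y = √94 ≈ 9.6954
Y + 44*(39 - 1*70) = √94 + 44*(39 - 1*70) = √94 + 44*(39 - 70) = √94 + 44*(-31) = √94 - 1364 = -1364 + √94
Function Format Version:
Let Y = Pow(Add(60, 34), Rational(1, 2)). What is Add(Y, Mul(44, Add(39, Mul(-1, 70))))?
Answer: Add(-1364, Pow(94, Rational(1, 2))) ≈ -1354.3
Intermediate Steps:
Y = Pow(94, Rational(1, 2)) ≈ 9.6954
Add(Y, Mul(44, Add(39, Mul(-1, 70)))) = Add(Pow(94, Rational(1, 2)), Mul(44, Add(39, Mul(-1, 70)))) = Add(Pow(94, Rational(1, 2)), Mul(44, Add(39, -70))) = Add(Pow(94, Rational(1, 2)), Mul(44, -31)) = Add(Pow(94, Rational(1, 2)), -1364) = Add(-1364, Pow(94, Rational(1, 2)))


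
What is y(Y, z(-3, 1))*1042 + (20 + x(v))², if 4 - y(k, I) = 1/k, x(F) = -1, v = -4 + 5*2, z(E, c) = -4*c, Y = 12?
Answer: 26653/6 ≈ 4442.2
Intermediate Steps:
v = 6 (v = -4 + 10 = 6)
y(k, I) = 4 - 1/k
y(Y, z(-3, 1))*1042 + (20 + x(v))² = (4 - 1/12)*1042 + (20 - 1)² = (4 - 1*1/12)*1042 + 19² = (4 - 1/12)*1042 + 361 = (47/12)*1042 + 361 = 24487/6 + 361 = 26653/6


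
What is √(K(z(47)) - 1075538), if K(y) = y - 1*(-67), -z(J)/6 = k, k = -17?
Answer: 1037*I ≈ 1037.0*I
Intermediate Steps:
z(J) = 102 (z(J) = -6*(-17) = 102)
K(y) = 67 + y (K(y) = y + 67 = 67 + y)
√(K(z(47)) - 1075538) = √((67 + 102) - 1075538) = √(169 - 1075538) = √(-1075369) = 1037*I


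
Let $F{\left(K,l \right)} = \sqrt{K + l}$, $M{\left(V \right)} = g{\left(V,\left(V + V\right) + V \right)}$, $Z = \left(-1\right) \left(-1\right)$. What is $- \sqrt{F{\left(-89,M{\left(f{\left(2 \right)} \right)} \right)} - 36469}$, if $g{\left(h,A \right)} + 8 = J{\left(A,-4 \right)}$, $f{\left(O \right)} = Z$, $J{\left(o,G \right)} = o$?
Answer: $- \sqrt{-36469 + i \sqrt{94}} \approx -0.025385 - 190.97 i$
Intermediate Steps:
$Z = 1$
$f{\left(O \right)} = 1$
$g{\left(h,A \right)} = -8 + A$
$M{\left(V \right)} = -8 + 3 V$ ($M{\left(V \right)} = -8 + \left(\left(V + V\right) + V\right) = -8 + \left(2 V + V\right) = -8 + 3 V$)
$- \sqrt{F{\left(-89,M{\left(f{\left(2 \right)} \right)} \right)} - 36469} = - \sqrt{\sqrt{-89 + \left(-8 + 3 \cdot 1\right)} - 36469} = - \sqrt{\sqrt{-89 + \left(-8 + 3\right)} - 36469} = - \sqrt{\sqrt{-89 - 5} - 36469} = - \sqrt{\sqrt{-94} - 36469} = - \sqrt{i \sqrt{94} - 36469} = - \sqrt{-36469 + i \sqrt{94}}$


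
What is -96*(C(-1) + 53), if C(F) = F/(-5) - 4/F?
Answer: -27456/5 ≈ -5491.2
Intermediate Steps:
C(F) = -4/F - F/5 (C(F) = F*(-⅕) - 4/F = -F/5 - 4/F = -4/F - F/5)
-96*(C(-1) + 53) = -96*((-4/(-1) - ⅕*(-1)) + 53) = -96*((-4*(-1) + ⅕) + 53) = -96*((4 + ⅕) + 53) = -96*(21/5 + 53) = -96*286/5 = -27456/5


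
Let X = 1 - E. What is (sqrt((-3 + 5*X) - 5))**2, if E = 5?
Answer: -28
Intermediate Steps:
X = -4 (X = 1 - 1*5 = 1 - 5 = -4)
(sqrt((-3 + 5*X) - 5))**2 = (sqrt((-3 + 5*(-4)) - 5))**2 = (sqrt((-3 - 20) - 5))**2 = (sqrt(-23 - 5))**2 = (sqrt(-28))**2 = (2*I*sqrt(7))**2 = -28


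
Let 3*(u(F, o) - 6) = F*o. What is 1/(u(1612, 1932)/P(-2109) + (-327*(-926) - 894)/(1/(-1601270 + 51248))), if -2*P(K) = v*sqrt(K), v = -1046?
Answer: -67488915536752704534/31582385703155661195549732069673 + 271472041*I*sqrt(2109)/63164771406311322391099464139346 ≈ -2.1369e-12 + 1.9737e-22*I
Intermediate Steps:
u(F, o) = 6 + F*o/3 (u(F, o) = 6 + (F*o)/3 = 6 + F*o/3)
P(K) = 523*sqrt(K) (P(K) = -(-523)*sqrt(K) = 523*sqrt(K))
1/(u(1612, 1932)/P(-2109) + (-327*(-926) - 894)/(1/(-1601270 + 51248))) = 1/((6 + (1/3)*1612*1932)/((523*sqrt(-2109))) + (-327*(-926) - 894)/(1/(-1601270 + 51248))) = 1/((6 + 1038128)/((523*(I*sqrt(2109)))) + (302802 - 894)/(1/(-1550022))) = 1/(1038134/((523*I*sqrt(2109))) + 301908/(-1/1550022)) = 1/(1038134*(-I*sqrt(2109)/1103007) + 301908*(-1550022)) = 1/(-1038134*I*sqrt(2109)/1103007 - 467964041976) = 1/(-467964041976 - 1038134*I*sqrt(2109)/1103007)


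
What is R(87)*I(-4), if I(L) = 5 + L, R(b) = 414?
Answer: 414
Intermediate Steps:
R(87)*I(-4) = 414*(5 - 4) = 414*1 = 414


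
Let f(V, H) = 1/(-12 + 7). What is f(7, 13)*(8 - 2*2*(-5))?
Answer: -28/5 ≈ -5.6000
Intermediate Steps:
f(V, H) = -⅕ (f(V, H) = 1/(-5) = -⅕)
f(7, 13)*(8 - 2*2*(-5)) = -(8 - 2*2*(-5))/5 = -(8 - 4*(-5))/5 = -(8 + 20)/5 = -⅕*28 = -28/5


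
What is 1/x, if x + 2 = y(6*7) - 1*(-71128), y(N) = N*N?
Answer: 1/72890 ≈ 1.3719e-5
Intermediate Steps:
y(N) = N**2
x = 72890 (x = -2 + ((6*7)**2 - 1*(-71128)) = -2 + (42**2 + 71128) = -2 + (1764 + 71128) = -2 + 72892 = 72890)
1/x = 1/72890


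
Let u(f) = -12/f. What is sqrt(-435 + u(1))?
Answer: I*sqrt(447) ≈ 21.142*I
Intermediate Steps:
sqrt(-435 + u(1)) = sqrt(-435 - 12/1) = sqrt(-435 - 12*1) = sqrt(-435 - 12) = sqrt(-447) = I*sqrt(447)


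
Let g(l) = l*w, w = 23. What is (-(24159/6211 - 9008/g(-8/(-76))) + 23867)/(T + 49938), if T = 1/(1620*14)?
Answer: 89368939472400/161794427968373 ≈ 0.55236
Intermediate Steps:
g(l) = 23*l (g(l) = l*23 = 23*l)
T = 1/22680 ≈ 4.4092e-5
(-(24159/6211 - 9008/g(-8/(-76))) + 23867)/(T + 49938) = (-(24159/6211 - 9008/(23*(-8/(-76)))) + 23867)/(1/22680 + 49938) = (-(24159*(1/6211) - 9008/(23*(-8*(-1/76)))) + 23867)/(1132593841/22680) = (-(24159/6211 - 9008/(23*(2/19))) + 23867)*(22680/1132593841) = (-(24159/6211 - 9008/46/19) + 23867)*(22680/1132593841) = (-(24159/6211 - 9008*19/46) + 23867)*(22680/1132593841) = (-(24159/6211 - 85576/23) + 23867)*(22680/1132593841) = (-1*(-530956879/142853) + 23867)*(22680/1132593841) = (530956879/142853 + 23867)*(22680/1132593841) = (3940429430/142853)*(22680/1132593841) = 89368939472400/161794427968373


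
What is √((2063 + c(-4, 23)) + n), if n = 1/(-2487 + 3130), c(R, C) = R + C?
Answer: √860801461/643 ≈ 45.629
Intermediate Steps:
c(R, C) = C + R
n = 1/643 ≈ 0.0015552
√((2063 + c(-4, 23)) + n) = √((2063 + (23 - 4)) + 1/643) = √((2063 + 19) + 1/643) = √(2082 + 1/643) = √(1338727/643) = √860801461/643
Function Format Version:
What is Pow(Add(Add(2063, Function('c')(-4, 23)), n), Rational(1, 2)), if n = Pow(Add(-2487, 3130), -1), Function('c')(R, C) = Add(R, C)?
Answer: Mul(Rational(1, 643), Pow(860801461, Rational(1, 2))) ≈ 45.629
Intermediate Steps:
Function('c')(R, C) = Add(C, R)
n = Rational(1, 643) (n = Pow(643, -1) = Rational(1, 643) ≈ 0.0015552)
Pow(Add(Add(2063, Function('c')(-4, 23)), n), Rational(1, 2)) = Pow(Add(Add(2063, Add(23, -4)), Rational(1, 643)), Rational(1, 2)) = Pow(Add(Add(2063, 19), Rational(1, 643)), Rational(1, 2)) = Pow(Add(2082, Rational(1, 643)), Rational(1, 2)) = Pow(Rational(1338727, 643), Rational(1, 2)) = Mul(Rational(1, 643), Pow(860801461, Rational(1, 2)))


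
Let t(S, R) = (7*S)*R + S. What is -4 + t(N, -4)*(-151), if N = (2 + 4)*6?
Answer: 146768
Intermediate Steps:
N = 36 (N = 6*6 = 36)
t(S, R) = S + 7*R*S (t(S, R) = 7*R*S + S = S + 7*R*S)
-4 + t(N, -4)*(-151) = -4 + (36*(1 + 7*(-4)))*(-151) = -4 + (36*(1 - 28))*(-151) = -4 + (36*(-27))*(-151) = -4 - 972*(-151) = -4 + 146772 = 146768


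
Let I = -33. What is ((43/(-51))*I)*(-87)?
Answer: -41151/17 ≈ -2420.6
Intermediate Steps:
((43/(-51))*I)*(-87) = ((43/(-51))*(-33))*(-87) = ((43*(-1/51))*(-33))*(-87) = -43/51*(-33)*(-87) = (473/17)*(-87) = -41151/17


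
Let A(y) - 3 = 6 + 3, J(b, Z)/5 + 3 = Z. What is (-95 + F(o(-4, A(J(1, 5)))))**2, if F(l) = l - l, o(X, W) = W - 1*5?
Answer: 9025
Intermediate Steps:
J(b, Z) = -15 + 5*Z
A(y) = 12 (A(y) = 3 + (6 + 3) = 3 + 9 = 12)
o(X, W) = -5 + W (o(X, W) = W - 5 = -5 + W)
F(l) = 0
(-95 + F(o(-4, A(J(1, 5)))))**2 = (-95 + 0)**2 = (-95)**2 = 9025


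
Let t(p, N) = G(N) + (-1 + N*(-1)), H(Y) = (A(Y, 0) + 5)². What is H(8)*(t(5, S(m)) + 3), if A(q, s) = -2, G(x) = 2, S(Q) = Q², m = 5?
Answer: -189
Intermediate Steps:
H(Y) = 9 (H(Y) = (-2 + 5)² = 3² = 9)
t(p, N) = 1 - N (t(p, N) = 2 + (-1 + N*(-1)) = 2 + (-1 - N) = 1 - N)
H(8)*(t(5, S(m)) + 3) = 9*((1 - 1*5²) + 3) = 9*((1 - 1*25) + 3) = 9*((1 - 25) + 3) = 9*(-24 + 3) = 9*(-21) = -189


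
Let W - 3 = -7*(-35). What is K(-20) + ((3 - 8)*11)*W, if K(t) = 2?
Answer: -13638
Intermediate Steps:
W = 248 (W = 3 - 7*(-35) = 3 + 245 = 248)
K(-20) + ((3 - 8)*11)*W = 2 + ((3 - 8)*11)*248 = 2 - 5*11*248 = 2 - 55*248 = 2 - 13640 = -13638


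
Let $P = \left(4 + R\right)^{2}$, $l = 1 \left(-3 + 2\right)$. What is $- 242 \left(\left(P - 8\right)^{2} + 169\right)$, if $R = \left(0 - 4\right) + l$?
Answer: $-52756$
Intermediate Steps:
$l = -1$ ($l = 1 \left(-1\right) = -1$)
$R = -5$ ($R = \left(0 - 4\right) - 1 = -4 - 1 = -5$)
$P = 1$ ($P = \left(4 - 5\right)^{2} = \left(-1\right)^{2} = 1$)
$- 242 \left(\left(P - 8\right)^{2} + 169\right) = - 242 \left(\left(1 - 8\right)^{2} + 169\right) = - 242 \left(\left(-7\right)^{2} + 169\right) = - 242 \left(49 + 169\right) = \left(-242\right) 218 = -52756$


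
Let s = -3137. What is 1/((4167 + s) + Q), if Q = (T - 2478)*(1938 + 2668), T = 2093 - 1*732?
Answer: -1/5143872 ≈ -1.9441e-7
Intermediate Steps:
T = 1361 (T = 2093 - 732 = 1361)
Q = -5144902 (Q = (1361 - 2478)*(1938 + 2668) = -1117*4606 = -5144902)
1/((4167 + s) + Q) = 1/((4167 - 3137) - 5144902) = 1/(1030 - 5144902) = 1/(-5143872) = -1/5143872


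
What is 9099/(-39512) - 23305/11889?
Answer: -1029005171/469758168 ≈ -2.1905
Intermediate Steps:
9099/(-39512) - 23305/11889 = 9099*(-1/39512) - 23305*1/11889 = -9099/39512 - 23305/11889 = -1029005171/469758168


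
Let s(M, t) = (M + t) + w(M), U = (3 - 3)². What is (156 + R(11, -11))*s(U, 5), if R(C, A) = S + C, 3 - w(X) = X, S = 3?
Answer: 1360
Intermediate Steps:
w(X) = 3 - X
U = 0 (U = 0² = 0)
s(M, t) = 3 + t (s(M, t) = (M + t) + (3 - M) = 3 + t)
R(C, A) = 3 + C
(156 + R(11, -11))*s(U, 5) = (156 + (3 + 11))*(3 + 5) = (156 + 14)*8 = 170*8 = 1360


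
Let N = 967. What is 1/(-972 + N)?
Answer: -⅕ ≈ -0.20000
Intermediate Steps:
1/(-972 + N) = 1/(-972 + 967) = 1/(-5) = -⅕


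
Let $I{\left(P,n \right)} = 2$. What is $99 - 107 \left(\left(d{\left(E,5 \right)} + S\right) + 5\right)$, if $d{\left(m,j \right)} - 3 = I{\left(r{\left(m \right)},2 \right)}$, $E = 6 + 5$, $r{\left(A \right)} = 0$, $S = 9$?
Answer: $-1934$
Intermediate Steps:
$E = 11$
$d{\left(m,j \right)} = 5$ ($d{\left(m,j \right)} = 3 + 2 = 5$)
$99 - 107 \left(\left(d{\left(E,5 \right)} + S\right) + 5\right) = 99 - 107 \left(\left(5 + 9\right) + 5\right) = 99 - 107 \left(14 + 5\right) = 99 - 2033 = -1934$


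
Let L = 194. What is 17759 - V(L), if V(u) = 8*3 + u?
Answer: 17541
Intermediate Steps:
V(u) = 24 + u
17759 - V(L) = 17759 - (24 + 194) = 17759 - 1*218 = 17759 - 218 = 17541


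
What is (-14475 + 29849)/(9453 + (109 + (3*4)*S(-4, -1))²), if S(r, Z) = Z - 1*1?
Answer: 7687/8339 ≈ 0.92181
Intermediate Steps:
S(r, Z) = -1 + Z (S(r, Z) = Z - 1 = -1 + Z)
(-14475 + 29849)/(9453 + (109 + (3*4)*S(-4, -1))²) = (-14475 + 29849)/(9453 + (109 + (3*4)*(-1 - 1))²) = 15374/(9453 + (109 + 12*(-2))²) = 15374/(9453 + (109 - 24)²) = 15374/(9453 + 85²) = 15374/(9453 + 7225) = 15374/16678 = 15374*(1/16678) = 7687/8339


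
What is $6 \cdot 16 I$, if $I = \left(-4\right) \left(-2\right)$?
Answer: $768$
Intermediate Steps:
$I = 8$
$6 \cdot 16 I = 6 \cdot 16 \cdot 8 = 6 \cdot 128 = 768$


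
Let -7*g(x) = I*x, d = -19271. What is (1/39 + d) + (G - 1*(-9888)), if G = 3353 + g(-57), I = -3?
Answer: -1652852/273 ≈ -6054.4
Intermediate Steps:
g(x) = 3*x/7 (g(x) = -(-3)*x/7 = 3*x/7)
G = 23300/7 (G = 3353 + (3/7)*(-57) = 3353 - 171/7 = 23300/7 ≈ 3328.6)
(1/39 + d) + (G - 1*(-9888)) = (1/39 - 19271) + (23300/7 - 1*(-9888)) = (1/39 - 19271) + (23300/7 + 9888) = -751568/39 + 92516/7 = -1652852/273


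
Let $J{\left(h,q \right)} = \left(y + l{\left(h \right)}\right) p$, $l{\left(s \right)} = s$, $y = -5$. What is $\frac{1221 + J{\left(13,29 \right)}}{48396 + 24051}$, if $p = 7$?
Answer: $\frac{1277}{72447} \approx 0.017627$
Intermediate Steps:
$J{\left(h,q \right)} = -35 + 7 h$ ($J{\left(h,q \right)} = \left(-5 + h\right) 7 = -35 + 7 h$)
$\frac{1221 + J{\left(13,29 \right)}}{48396 + 24051} = \frac{1221 + \left(-35 + 7 \cdot 13\right)}{48396 + 24051} = \frac{1221 + \left(-35 + 91\right)}{72447} = \left(1221 + 56\right) \frac{1}{72447} = 1277 \cdot \frac{1}{72447} = \frac{1277}{72447}$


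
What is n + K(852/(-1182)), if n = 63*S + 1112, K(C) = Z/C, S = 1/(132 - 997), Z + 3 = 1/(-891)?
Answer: 61073336722/54720765 ≈ 1116.1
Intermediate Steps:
Z = -2674/891 (Z = -3 + 1/(-891) = -3 - 1/891 = -2674/891 ≈ -3.0011)
S = -1/865 (S = 1/(-865) = -1/865 ≈ -0.0011561)
K(C) = -2674/(891*C)
n = 961817/865 (n = 63*(-1/865) + 1112 = -63/865 + 1112 = 961817/865 ≈ 1111.9)
n + K(852/(-1182)) = 961817/865 - 2674/(891*(852/(-1182))) = 961817/865 - 2674/(891*(852*(-1/1182))) = 961817/865 - 2674/(891*(-142/197)) = 961817/865 - 2674/891*(-197/142) = 961817/865 + 263389/63261 = 61073336722/54720765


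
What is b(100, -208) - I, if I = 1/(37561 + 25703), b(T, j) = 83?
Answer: 5250911/63264 ≈ 83.000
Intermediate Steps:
I = 1/63264 ≈ 1.5807e-5
b(100, -208) - I = 83 - 1*1/63264 = 83 - 1/63264 = 5250911/63264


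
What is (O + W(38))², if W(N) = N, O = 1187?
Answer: 1500625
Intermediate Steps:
(O + W(38))² = (1187 + 38)² = 1225² = 1500625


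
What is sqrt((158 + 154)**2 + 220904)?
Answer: 2*sqrt(79562) ≈ 564.13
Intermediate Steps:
sqrt((158 + 154)**2 + 220904) = sqrt(312**2 + 220904) = sqrt(97344 + 220904) = sqrt(318248) = 2*sqrt(79562)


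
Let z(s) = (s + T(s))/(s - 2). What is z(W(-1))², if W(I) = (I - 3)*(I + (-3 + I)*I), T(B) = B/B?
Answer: 121/196 ≈ 0.61735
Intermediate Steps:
T(B) = 1
W(I) = (-3 + I)*(I + I*(-3 + I))
z(s) = (1 + s)/(-2 + s) (z(s) = (s + 1)/(s - 2) = (1 + s)/(-2 + s))
z(W(-1))² = ((1 - (6 + (-1)² - 5*(-1)))/(-2 - (6 + (-1)² - 5*(-1))))² = ((1 - (6 + 1 + 5))/(-2 - (6 + 1 + 5)))² = ((1 - 1*12)/(-2 - 1*12))² = ((1 - 12)/(-2 - 12))² = (-11/(-14))² = (-1/14*(-11))² = (11/14)² = 121/196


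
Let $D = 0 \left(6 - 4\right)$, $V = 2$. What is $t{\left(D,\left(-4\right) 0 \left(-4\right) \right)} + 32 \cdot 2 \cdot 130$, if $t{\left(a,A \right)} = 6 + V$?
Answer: $8328$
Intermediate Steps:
$D = 0$ ($D = 0 \cdot 2 = 0$)
$t{\left(a,A \right)} = 8$ ($t{\left(a,A \right)} = 6 + 2 = 8$)
$t{\left(D,\left(-4\right) 0 \left(-4\right) \right)} + 32 \cdot 2 \cdot 130 = 8 + 32 \cdot 2 \cdot 130 = 8 + 64 \cdot 130 = 8 + 8320 = 8328$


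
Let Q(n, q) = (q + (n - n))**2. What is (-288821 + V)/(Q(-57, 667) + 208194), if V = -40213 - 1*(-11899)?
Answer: -317135/653083 ≈ -0.48560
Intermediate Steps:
V = -28314 (V = -40213 + 11899 = -28314)
Q(n, q) = q**2 (Q(n, q) = (q + 0)**2 = q**2)
(-288821 + V)/(Q(-57, 667) + 208194) = (-288821 - 28314)/(667**2 + 208194) = -317135/(444889 + 208194) = -317135/653083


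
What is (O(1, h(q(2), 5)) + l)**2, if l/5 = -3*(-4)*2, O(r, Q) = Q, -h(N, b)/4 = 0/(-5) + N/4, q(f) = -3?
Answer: 15129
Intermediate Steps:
h(N, b) = -N (h(N, b) = -4*(0/(-5) + N/4) = -4*(0*(-1/5) + N*(1/4)) = -4*(0 + N/4) = -N)
l = 120 (l = 5*(-3*(-4)*2) = 5*(12*2) = 5*24 = 120)
(O(1, h(q(2), 5)) + l)**2 = (-1*(-3) + 120)**2 = (3 + 120)**2 = 123**2 = 15129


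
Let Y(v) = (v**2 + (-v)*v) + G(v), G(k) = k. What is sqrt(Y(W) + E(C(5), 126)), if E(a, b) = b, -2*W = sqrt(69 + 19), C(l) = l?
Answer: sqrt(126 - sqrt(22)) ≈ 11.014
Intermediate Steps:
W = -sqrt(22) (W = -sqrt(69 + 19)/2 = -sqrt(22) ≈ -4.6904)
Y(v) = v (Y(v) = (v**2 + (-v)*v) + v = (v**2 - v**2) + v = 0 + v = v)
sqrt(Y(W) + E(C(5), 126)) = sqrt(-sqrt(22) + 126) = sqrt(126 - sqrt(22))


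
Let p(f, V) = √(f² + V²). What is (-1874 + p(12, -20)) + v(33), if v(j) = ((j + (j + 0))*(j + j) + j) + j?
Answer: 2548 + 4*√34 ≈ 2571.3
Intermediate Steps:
p(f, V) = √(V² + f²)
v(j) = 2*j + 4*j² (v(j) = ((j + j)*(2*j) + j) + j = ((2*j)*(2*j) + j) + j = (4*j² + j) + j = (j + 4*j²) + j = 2*j + 4*j²)
(-1874 + p(12, -20)) + v(33) = (-1874 + √((-20)² + 12²)) + 2*33*(1 + 2*33) = (-1874 + √(400 + 144)) + 2*33*(1 + 66) = (-1874 + √544) + 2*33*67 = (-1874 + 4*√34) + 4422 = 2548 + 4*√34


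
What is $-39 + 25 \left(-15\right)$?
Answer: $-414$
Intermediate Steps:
$-39 + 25 \left(-15\right) = -39 - 375 = -414$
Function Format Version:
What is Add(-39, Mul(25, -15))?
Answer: -414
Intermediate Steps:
Add(-39, Mul(25, -15)) = Add(-39, -375) = -414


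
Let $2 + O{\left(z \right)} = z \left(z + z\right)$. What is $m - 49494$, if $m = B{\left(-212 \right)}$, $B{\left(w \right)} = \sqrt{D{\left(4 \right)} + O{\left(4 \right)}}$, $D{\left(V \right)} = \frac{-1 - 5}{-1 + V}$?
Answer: $-49494 + 2 \sqrt{7} \approx -49489.0$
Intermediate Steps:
$O{\left(z \right)} = -2 + 2 z^{2}$ ($O{\left(z \right)} = -2 + z \left(z + z\right) = -2 + z 2 z = -2 + 2 z^{2}$)
$D{\left(V \right)} = - \frac{6}{-1 + V}$
$B{\left(w \right)} = 2 \sqrt{7}$ ($B{\left(w \right)} = \sqrt{- \frac{6}{-1 + 4} - \left(2 - 2 \cdot 4^{2}\right)} = \sqrt{- \frac{6}{3} + \left(-2 + 2 \cdot 16\right)} = \sqrt{\left(-6\right) \frac{1}{3} + \left(-2 + 32\right)} = \sqrt{-2 + 30} = \sqrt{28} = 2 \sqrt{7}$)
$m = 2 \sqrt{7} \approx 5.2915$
$m - 49494 = 2 \sqrt{7} - 49494 = -49494 + 2 \sqrt{7}$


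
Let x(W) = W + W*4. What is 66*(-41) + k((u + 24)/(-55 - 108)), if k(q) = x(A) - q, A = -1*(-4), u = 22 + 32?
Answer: -437740/163 ≈ -2685.5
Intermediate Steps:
u = 54
A = 4
x(W) = 5*W (x(W) = W + 4*W = 5*W)
k(q) = 20 - q (k(q) = 5*4 - q = 20 - q)
66*(-41) + k((u + 24)/(-55 - 108)) = 66*(-41) + (20 - (54 + 24)/(-55 - 108)) = -2706 + (20 - 78/(-163)) = -2706 + (20 - 78*(-1)/163) = -2706 + (20 - 1*(-78/163)) = -2706 + (20 + 78/163) = -2706 + 3338/163 = -437740/163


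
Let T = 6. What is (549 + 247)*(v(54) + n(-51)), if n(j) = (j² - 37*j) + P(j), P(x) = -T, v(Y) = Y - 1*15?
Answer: 3598716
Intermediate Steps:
v(Y) = -15 + Y (v(Y) = Y - 15 = -15 + Y)
P(x) = -6 (P(x) = -1*6 = -6)
n(j) = -6 + j² - 37*j (n(j) = (j² - 37*j) - 6 = -6 + j² - 37*j)
(549 + 247)*(v(54) + n(-51)) = (549 + 247)*((-15 + 54) + (-6 + (-51)² - 37*(-51))) = 796*(39 + (-6 + 2601 + 1887)) = 796*(39 + 4482) = 796*4521 = 3598716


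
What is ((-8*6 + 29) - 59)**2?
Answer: 6084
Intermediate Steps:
((-8*6 + 29) - 59)**2 = ((-48 + 29) - 59)**2 = (-19 - 59)**2 = (-78)**2 = 6084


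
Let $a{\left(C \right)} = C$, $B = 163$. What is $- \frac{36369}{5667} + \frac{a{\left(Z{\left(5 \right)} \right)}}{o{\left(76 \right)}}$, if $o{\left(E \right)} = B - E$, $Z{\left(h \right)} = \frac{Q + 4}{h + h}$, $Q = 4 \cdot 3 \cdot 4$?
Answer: $- \frac{5224391}{821715} \approx -6.3579$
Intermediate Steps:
$Q = 48$ ($Q = 12 \cdot 4 = 48$)
$Z{\left(h \right)} = \frac{26}{h}$ ($Z{\left(h \right)} = \frac{48 + 4}{h + h} = \frac{52}{2 h} = 52 \frac{1}{2 h} = \frac{26}{h}$)
$o{\left(E \right)} = 163 - E$
$- \frac{36369}{5667} + \frac{a{\left(Z{\left(5 \right)} \right)}}{o{\left(76 \right)}} = - \frac{36369}{5667} + \frac{26 \cdot \frac{1}{5}}{163 - 76} = \left(-36369\right) \frac{1}{5667} + \frac{26 \cdot \frac{1}{5}}{163 - 76} = - \frac{12123}{1889} + \frac{26}{5 \cdot 87} = - \frac{12123}{1889} + \frac{26}{5} \cdot \frac{1}{87} = - \frac{12123}{1889} + \frac{26}{435} = - \frac{5224391}{821715}$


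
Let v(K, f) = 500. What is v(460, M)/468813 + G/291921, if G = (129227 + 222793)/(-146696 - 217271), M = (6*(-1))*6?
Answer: 17653257917080/16603732899166497 ≈ 0.0010632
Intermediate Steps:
M = -36 (M = -6*6 = -36)
G = -352020/363967 (G = 352020/(-363967) = 352020*(-1/363967) = -352020/363967 ≈ -0.96718)
v(460, M)/468813 + G/291921 = 500/468813 - 352020/363967/291921 = 500*(1/468813) - 352020/363967*1/291921 = 500/468813 - 117340/35416536869 = 17653257917080/16603732899166497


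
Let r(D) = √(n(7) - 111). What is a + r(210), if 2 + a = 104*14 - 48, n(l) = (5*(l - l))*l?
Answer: 1406 + I*√111 ≈ 1406.0 + 10.536*I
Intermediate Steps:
n(l) = 0 (n(l) = (5*0)*l = 0*l = 0)
r(D) = I*√111 (r(D) = √(0 - 111) = √(-111) = I*√111)
a = 1406 (a = -2 + (104*14 - 48) = -2 + (1456 - 48) = -2 + 1408 = 1406)
a + r(210) = 1406 + I*√111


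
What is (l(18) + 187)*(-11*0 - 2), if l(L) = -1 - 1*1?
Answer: -370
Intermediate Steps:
l(L) = -2 (l(L) = -1 - 1 = -2)
(l(18) + 187)*(-11*0 - 2) = (-2 + 187)*(-11*0 - 2) = 185*(0 - 2) = 185*(-2) = -370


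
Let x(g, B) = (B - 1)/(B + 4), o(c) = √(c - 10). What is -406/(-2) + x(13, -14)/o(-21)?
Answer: 203 - 3*I*√31/62 ≈ 203.0 - 0.26941*I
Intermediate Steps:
o(c) = √(-10 + c)
x(g, B) = (-1 + B)/(4 + B)
-406/(-2) + x(13, -14)/o(-21) = -406/(-2) + ((-1 - 14)/(4 - 14))/(√(-10 - 21)) = -406*(-½) + (-15/(-10))/(√(-31)) = 203 + (-⅒*(-15))/((I*√31)) = 203 + 3*(-I*√31/31)/2 = 203 - 3*I*√31/62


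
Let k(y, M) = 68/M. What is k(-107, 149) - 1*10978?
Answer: -1635654/149 ≈ -10978.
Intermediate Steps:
k(-107, 149) - 1*10978 = 68/149 - 1*10978 = 68*(1/149) - 10978 = 68/149 - 10978 = -1635654/149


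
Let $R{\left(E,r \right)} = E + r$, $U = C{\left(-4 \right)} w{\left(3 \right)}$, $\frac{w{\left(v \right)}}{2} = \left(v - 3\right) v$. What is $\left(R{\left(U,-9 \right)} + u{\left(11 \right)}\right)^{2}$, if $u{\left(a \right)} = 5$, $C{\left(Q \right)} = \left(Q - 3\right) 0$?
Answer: $16$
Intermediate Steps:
$w{\left(v \right)} = 2 v \left(-3 + v\right)$ ($w{\left(v \right)} = 2 \left(v - 3\right) v = 2 \left(-3 + v\right) v = 2 v \left(-3 + v\right)$)
$C{\left(Q \right)} = 0$ ($C{\left(Q \right)} = \left(-3 + Q\right) 0 = 0$)
$U = 0$ ($U = 0 \cdot 2 \cdot 3 \left(-3 + 3\right) = 0 \cdot 2 \cdot 3 \cdot 0 = 0 \cdot 0 = 0$)
$\left(R{\left(U,-9 \right)} + u{\left(11 \right)}\right)^{2} = \left(\left(0 - 9\right) + 5\right)^{2} = \left(-9 + 5\right)^{2} = \left(-4\right)^{2} = 16$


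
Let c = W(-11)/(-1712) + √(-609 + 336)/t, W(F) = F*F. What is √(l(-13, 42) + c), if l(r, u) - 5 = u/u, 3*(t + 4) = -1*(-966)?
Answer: √(27459135117 + 14563128*I*√273)/68052 ≈ 2.435 + 0.010669*I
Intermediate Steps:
W(F) = F²
t = 318 (t = -4 + (-1*(-966))/3 = -4 + (⅓)*966 = -4 + 322 = 318)
l(r, u) = 6 (l(r, u) = 5 + u/u = 5 + 1 = 6)
c = -121/1712 + I*√273/318 (c = (-11)²/(-1712) + √(-609 + 336)/318 = 121*(-1/1712) + √(-273)*(1/318) = -121/1712 + (I*√273)*(1/318) = -121/1712 + I*√273/318 ≈ -0.070678 + 0.051958*I)
√(l(-13, 42) + c) = √(6 + (-121/1712 + I*√273/318)) = √(10151/1712 + I*√273/318)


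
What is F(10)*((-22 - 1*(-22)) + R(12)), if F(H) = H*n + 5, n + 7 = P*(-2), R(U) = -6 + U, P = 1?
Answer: -510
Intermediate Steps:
n = -9 (n = -7 + 1*(-2) = -7 - 2 = -9)
F(H) = 5 - 9*H (F(H) = H*(-9) + 5 = -9*H + 5 = 5 - 9*H)
F(10)*((-22 - 1*(-22)) + R(12)) = (5 - 9*10)*((-22 - 1*(-22)) + (-6 + 12)) = (5 - 90)*((-22 + 22) + 6) = -85*(0 + 6) = -85*6 = -510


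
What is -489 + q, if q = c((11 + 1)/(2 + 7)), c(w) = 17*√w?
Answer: -489 + 34*√3/3 ≈ -469.37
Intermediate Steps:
q = 34*√3/3 (q = 17*√((11 + 1)/(2 + 7)) = 17*√(12/9) = 17*√(12*(⅑)) = 17*√(4/3) = 17*(2*√3/3) = 34*√3/3 ≈ 19.630)
-489 + q = -489 + 34*√3/3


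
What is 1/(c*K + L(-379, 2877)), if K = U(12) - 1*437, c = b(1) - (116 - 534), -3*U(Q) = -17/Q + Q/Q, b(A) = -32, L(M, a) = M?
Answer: -18/3042133 ≈ -5.9169e-6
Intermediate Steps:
U(Q) = -1/3 + 17/(3*Q) (U(Q) = -(-17/Q + Q/Q)/3 = -(-17/Q + 1)/3 = -(1 - 17/Q)/3 = -1/3 + 17/(3*Q))
c = 386 (c = -32 - (116 - 534) = -32 - 1*(-418) = -32 + 418 = 386)
K = -15727/36 (K = (1/3)*(17 - 1*12)/12 - 1*437 = (1/3)*(1/12)*(17 - 12) - 437 = (1/3)*(1/12)*5 - 437 = 5/36 - 437 = -15727/36 ≈ -436.86)
1/(c*K + L(-379, 2877)) = 1/(386*(-15727/36) - 379) = 1/(-3035311/18 - 379) = 1/(-3042133/18) = -18/3042133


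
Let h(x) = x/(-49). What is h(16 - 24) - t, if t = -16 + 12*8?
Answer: -3912/49 ≈ -79.837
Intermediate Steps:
h(x) = -x/49 (h(x) = x*(-1/49) = -x/49)
t = 80 (t = -16 + 96 = 80)
h(16 - 24) - t = -(16 - 24)/49 - 1*80 = -1/49*(-8) - 80 = 8/49 - 80 = -3912/49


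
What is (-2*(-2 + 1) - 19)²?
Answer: 289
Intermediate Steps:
(-2*(-2 + 1) - 19)² = (-2*(-1) - 19)² = (2 - 19)² = (-17)² = 289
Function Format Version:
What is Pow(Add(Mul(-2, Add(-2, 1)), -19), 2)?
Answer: 289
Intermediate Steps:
Pow(Add(Mul(-2, Add(-2, 1)), -19), 2) = Pow(Add(Mul(-2, -1), -19), 2) = Pow(Add(2, -19), 2) = Pow(-17, 2) = 289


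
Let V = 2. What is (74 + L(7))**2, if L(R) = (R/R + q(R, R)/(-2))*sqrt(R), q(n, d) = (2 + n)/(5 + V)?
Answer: 153353/28 + 370*sqrt(7)/7 ≈ 5616.7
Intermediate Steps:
q(n, d) = 2/7 + n/7 (q(n, d) = (2 + n)/(5 + 2) = (2 + n)/7 = (2 + n)*(1/7) = 2/7 + n/7)
L(R) = sqrt(R)*(6/7 - R/14) (L(R) = (R/R + (2/7 + R/7)/(-2))*sqrt(R) = (1 + (2/7 + R/7)*(-1/2))*sqrt(R) = (1 + (-1/7 - R/14))*sqrt(R) = (6/7 - R/14)*sqrt(R) = sqrt(R)*(6/7 - R/14))
(74 + L(7))**2 = (74 + sqrt(7)*(12 - 1*7)/14)**2 = (74 + sqrt(7)*(12 - 7)/14)**2 = (74 + (1/14)*sqrt(7)*5)**2 = (74 + 5*sqrt(7)/14)**2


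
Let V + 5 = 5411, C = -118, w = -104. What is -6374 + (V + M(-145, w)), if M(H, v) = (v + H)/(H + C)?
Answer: -254335/263 ≈ -967.05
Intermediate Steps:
M(H, v) = (H + v)/(-118 + H) (M(H, v) = (v + H)/(H - 118) = (H + v)/(-118 + H))
V = 5406 (V = -5 + 5411 = 5406)
-6374 + (V + M(-145, w)) = -6374 + (5406 + (-145 - 104)/(-118 - 145)) = -6374 + (5406 - 249/(-263)) = -6374 + (5406 - 1/263*(-249)) = -6374 + (5406 + 249/263) = -6374 + 1422027/263 = -254335/263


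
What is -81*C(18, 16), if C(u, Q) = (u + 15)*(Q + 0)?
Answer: -42768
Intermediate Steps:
C(u, Q) = Q*(15 + u) (C(u, Q) = (15 + u)*Q = Q*(15 + u))
-81*C(18, 16) = -1296*(15 + 18) = -1296*33 = -81*528 = -42768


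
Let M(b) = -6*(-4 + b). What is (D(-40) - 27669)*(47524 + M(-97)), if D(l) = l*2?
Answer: -1335559370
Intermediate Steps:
D(l) = 2*l
M(b) = 24 - 6*b
(D(-40) - 27669)*(47524 + M(-97)) = (2*(-40) - 27669)*(47524 + (24 - 6*(-97))) = (-80 - 27669)*(47524 + (24 + 582)) = -27749*(47524 + 606) = -27749*48130 = -1335559370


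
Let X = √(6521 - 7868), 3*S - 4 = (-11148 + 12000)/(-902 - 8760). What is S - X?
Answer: 18898/14493 - I*√1347 ≈ 1.3039 - 36.701*I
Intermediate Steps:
S = 18898/14493 (S = 4/3 + ((-11148 + 12000)/(-902 - 8760))/3 = 4/3 + (852/(-9662))/3 = 4/3 + (852*(-1/9662))/3 = 4/3 + (⅓)*(-426/4831) = 4/3 - 142/4831 = 18898/14493 ≈ 1.3039)
X = I*√1347 (X = √(-1347) = I*√1347 ≈ 36.701*I)
S - X = 18898/14493 - I*√1347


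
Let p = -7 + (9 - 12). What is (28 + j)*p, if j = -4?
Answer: -240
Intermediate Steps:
p = -10 (p = -7 - 3 = -10)
(28 + j)*p = (28 - 4)*(-10) = 24*(-10) = -240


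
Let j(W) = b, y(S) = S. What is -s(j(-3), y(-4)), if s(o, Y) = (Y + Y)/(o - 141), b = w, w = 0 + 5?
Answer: -1/17 ≈ -0.058824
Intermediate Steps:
w = 5
b = 5
j(W) = 5
s(o, Y) = 2*Y/(-141 + o) (s(o, Y) = (2*Y)/(-141 + o) = 2*Y/(-141 + o))
-s(j(-3), y(-4)) = -2*(-4)/(-141 + 5) = -2*(-4)/(-136) = -2*(-4)*(-1)/136 = -1*1/17 = -1/17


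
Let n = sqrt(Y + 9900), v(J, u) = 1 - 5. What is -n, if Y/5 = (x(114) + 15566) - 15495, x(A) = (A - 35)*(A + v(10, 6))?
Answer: -sqrt(53705) ≈ -231.74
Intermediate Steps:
v(J, u) = -4
x(A) = (-35 + A)*(-4 + A) (x(A) = (A - 35)*(A - 4) = (-35 + A)*(-4 + A))
Y = 43805 (Y = 5*(((140 + 114**2 - 39*114) + 15566) - 15495) = 5*(((140 + 12996 - 4446) + 15566) - 15495) = 5*((8690 + 15566) - 15495) = 5*(24256 - 15495) = 5*8761 = 43805)
n = sqrt(53705) (n = sqrt(43805 + 9900) = sqrt(53705) ≈ 231.74)
-n = -sqrt(53705)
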